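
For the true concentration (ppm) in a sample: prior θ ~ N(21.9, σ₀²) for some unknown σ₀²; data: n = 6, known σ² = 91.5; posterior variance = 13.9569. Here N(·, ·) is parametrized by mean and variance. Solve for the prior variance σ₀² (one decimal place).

For the Normal–Normal model with known σ², precisions add: τ_n = τ₀ + n/σ².
So 1/σ₀² = 1/13.9569 − 6/91.5 = 0.071649 − 0.065574 = 0.006075.
Hence σ₀² = 1/0.006075 ≈ 164.6.

σ₀² = 164.6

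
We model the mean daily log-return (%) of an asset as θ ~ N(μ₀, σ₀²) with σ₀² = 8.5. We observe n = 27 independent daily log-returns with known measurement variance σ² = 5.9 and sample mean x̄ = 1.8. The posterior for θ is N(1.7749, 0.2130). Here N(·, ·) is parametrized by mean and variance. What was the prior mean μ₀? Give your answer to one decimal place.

μ₀ = 0.8

With known observation variance, the Normal–Normal posterior has precision τ_n = τ₀ + n/σ² and mean μ_n = (τ₀μ₀ + (n/σ²)x̄)/τ_n.
Here τ₀ = 1/8.5 = 0.117647 and τ_data = 27/5.9 = 4.576271, so τ_n = 4.693918.
Rearranging for μ₀: μ₀ = (μ_n·τ_n − τ_data·x̄)/τ₀ = (1.7749·4.693918 − 4.576271·1.8) / 0.117647 = 0.093947/0.117647 ≈ 0.8.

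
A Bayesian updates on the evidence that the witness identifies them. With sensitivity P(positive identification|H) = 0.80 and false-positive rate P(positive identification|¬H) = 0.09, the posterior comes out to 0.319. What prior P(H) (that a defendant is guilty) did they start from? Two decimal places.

P(H) = 0.05

Bayes' rule in odds form gives O(H|E) = O(H)·[P(E|H)/P(E|¬H)], hence O(H) = O(H|E)/LR.
Posterior odds = 0.319/(1−0.319) = 0.4684. LR = 0.80/0.09 = 8.8889.
Prior odds = 0.4684/8.8889 = 0.0527, so P(H) = 0.0527/(1+0.0527) ≈ 0.05.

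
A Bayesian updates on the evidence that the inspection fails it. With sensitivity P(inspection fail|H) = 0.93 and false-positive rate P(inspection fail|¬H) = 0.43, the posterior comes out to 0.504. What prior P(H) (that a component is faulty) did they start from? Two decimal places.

In odds form, posterior odds = prior odds × likelihood ratio, so prior odds = posterior odds ÷ LR.
Posterior odds = 0.504/(1−0.504) = 1.0161. LR = 0.93/0.43 = 2.1628.
Prior odds = 1.0161/2.1628 = 0.4698, so P(H) = 0.4698/(1+0.4698) ≈ 0.32.

P(H) = 0.32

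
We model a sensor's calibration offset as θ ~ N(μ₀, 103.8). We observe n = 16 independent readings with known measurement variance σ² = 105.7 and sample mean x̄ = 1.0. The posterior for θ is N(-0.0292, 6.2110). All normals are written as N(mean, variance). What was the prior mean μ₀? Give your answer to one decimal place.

The posterior mean is a precision-weighted average: μ_n = (τ₀μ₀ + τ_data·x̄)/(τ₀+τ_data), with τ₀=1/σ₀² and τ_data=n/σ².
Here τ₀ = 1/103.8 = 0.009634 and τ_data = 16/105.7 = 0.151372, so τ_n = 0.161006.
Rearranging for μ₀: μ₀ = (μ_n·τ_n − τ_data·x̄)/τ₀ = (-0.0292·0.161006 − 0.151372·1.0) / 0.009634 = -0.156073/0.009634 ≈ -16.2.

μ₀ = -16.2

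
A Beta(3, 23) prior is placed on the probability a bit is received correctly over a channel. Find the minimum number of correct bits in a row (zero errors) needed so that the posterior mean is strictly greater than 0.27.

After k correct bits and 0 errors the posterior is Beta(3+k, 23), with mean (3+k)/(3+23+k).
Set (3+k)/(26+k) > 0.27 and solve: k > (0.27·26 − 3)/(1 − 0.27) = 5.507.
The smallest integer exceeding 5.507 is 6.

k = 6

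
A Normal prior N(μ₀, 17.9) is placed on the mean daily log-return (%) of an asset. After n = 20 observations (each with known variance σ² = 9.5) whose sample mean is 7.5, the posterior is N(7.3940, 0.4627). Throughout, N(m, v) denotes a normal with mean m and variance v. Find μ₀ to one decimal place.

With known observation variance, the Normal–Normal posterior has precision τ_n = τ₀ + n/σ² and mean μ_n = (τ₀μ₀ + (n/σ²)x̄)/τ_n.
Here τ₀ = 1/17.9 = 0.055866 and τ_data = 20/9.5 = 2.105263, so τ_n = 2.161129.
Rearranging for μ₀: μ₀ = (μ_n·τ_n − τ_data·x̄)/τ₀ = (7.3940·2.161129 − 2.105263·7.5) / 0.055866 = 0.189915/0.055866 ≈ 3.4.

μ₀ = 3.4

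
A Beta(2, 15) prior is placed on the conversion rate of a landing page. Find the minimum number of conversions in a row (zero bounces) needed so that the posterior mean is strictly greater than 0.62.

After k conversions and 0 bounces the posterior is Beta(2+k, 15), with mean (2+k)/(2+15+k).
Set (2+k)/(17+k) > 0.62 and solve: k > (0.62·17 − 2)/(1 − 0.62) = 22.474.
The smallest integer exceeding 22.474 is 23, and checking k=23: (25)/(40) = 0.6250 > 0.62.

k = 23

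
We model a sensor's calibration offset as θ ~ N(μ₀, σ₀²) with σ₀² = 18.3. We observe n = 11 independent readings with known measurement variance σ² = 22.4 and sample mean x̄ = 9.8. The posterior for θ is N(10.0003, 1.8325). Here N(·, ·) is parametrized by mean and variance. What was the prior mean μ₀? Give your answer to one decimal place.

With known observation variance, the Normal–Normal posterior has precision τ_n = τ₀ + n/σ² and mean μ_n = (τ₀μ₀ + (n/σ²)x̄)/τ_n.
Here τ₀ = 1/18.3 = 0.054645 and τ_data = 11/22.4 = 0.491071, so τ_n = 0.545716.
Rearranging for μ₀: μ₀ = (μ_n·τ_n − τ_data·x̄)/τ₀ = (10.0003·0.545716 − 0.491071·9.8) / 0.054645 = 0.644828/0.054645 ≈ 11.8.

μ₀ = 11.8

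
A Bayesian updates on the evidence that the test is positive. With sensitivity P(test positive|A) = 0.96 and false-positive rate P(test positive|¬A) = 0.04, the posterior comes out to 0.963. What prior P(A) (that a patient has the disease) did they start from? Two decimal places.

P(A) = 0.52

Bayes' rule in odds form gives O(A|E) = O(A)·[P(E|A)/P(E|¬A)], hence O(A) = O(A|E)/LR.
Posterior odds = 0.963/(1−0.963) = 26.0270. LR = 0.96/0.04 = 24.0000.
Prior odds = 26.0270/24.0000 = 1.0845, so P(A) = 1.0845/(1+1.0845) ≈ 0.52.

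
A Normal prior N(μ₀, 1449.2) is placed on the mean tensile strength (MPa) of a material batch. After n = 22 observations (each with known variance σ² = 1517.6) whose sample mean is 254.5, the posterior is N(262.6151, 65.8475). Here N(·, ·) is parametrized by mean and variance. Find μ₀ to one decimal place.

μ₀ = 433.1

With known observation variance, the Normal–Normal posterior has precision τ_n = τ₀ + n/σ² and mean μ_n = (τ₀μ₀ + (n/σ²)x̄)/τ_n.
Here τ₀ = 1/1449.2 = 0.000690 and τ_data = 22/1517.6 = 0.014497, so τ_n = 0.015187.
Rearranging for μ₀: μ₀ = (μ_n·τ_n − τ_data·x̄)/τ₀ = (262.6151·0.015187 − 0.014497·254.5) / 0.000690 = 0.298849/0.000690 ≈ 433.1.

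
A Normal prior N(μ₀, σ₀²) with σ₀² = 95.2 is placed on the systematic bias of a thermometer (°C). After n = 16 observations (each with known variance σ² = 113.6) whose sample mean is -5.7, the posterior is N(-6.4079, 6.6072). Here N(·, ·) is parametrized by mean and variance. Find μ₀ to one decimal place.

The posterior mean is a precision-weighted average: μ_n = (τ₀μ₀ + τ_data·x̄)/(τ₀+τ_data), with τ₀=1/σ₀² and τ_data=n/σ².
Here τ₀ = 1/95.2 = 0.010504 and τ_data = 16/113.6 = 0.140845, so τ_n = 0.151349.
Rearranging for μ₀: μ₀ = (μ_n·τ_n − τ_data·x̄)/τ₀ = (-6.4079·0.151349 − 0.140845·-5.7) / 0.010504 = -0.167013/0.010504 ≈ -15.9.

μ₀ = -15.9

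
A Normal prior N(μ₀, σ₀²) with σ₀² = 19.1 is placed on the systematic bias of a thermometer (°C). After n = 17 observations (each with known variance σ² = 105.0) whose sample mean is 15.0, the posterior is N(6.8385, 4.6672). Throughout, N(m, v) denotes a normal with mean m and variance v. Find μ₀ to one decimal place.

With known observation variance, the Normal–Normal posterior has precision τ_n = τ₀ + n/σ² and mean μ_n = (τ₀μ₀ + (n/σ²)x̄)/τ_n.
Here τ₀ = 1/19.1 = 0.052356 and τ_data = 17/105.0 = 0.161905, so τ_n = 0.214261.
Rearranging for μ₀: μ₀ = (μ_n·τ_n − τ_data·x̄)/τ₀ = (6.8385·0.214261 − 0.161905·15.0) / 0.052356 = -0.963351/0.052356 ≈ -18.4.

μ₀ = -18.4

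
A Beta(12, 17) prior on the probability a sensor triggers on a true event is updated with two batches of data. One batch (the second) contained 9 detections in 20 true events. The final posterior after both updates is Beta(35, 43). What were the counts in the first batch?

14 detections and 15 misses

Because Beta–binomial updating is additive in the counts, the combined data contributed (α_post−α_prior, β_post−β_prior) successes and failures.
Total across both batches: 35−12=23 detections, 43−17=26 misses.
Subtract the second batch: 23−9=14 detections and 26−11=15 misses.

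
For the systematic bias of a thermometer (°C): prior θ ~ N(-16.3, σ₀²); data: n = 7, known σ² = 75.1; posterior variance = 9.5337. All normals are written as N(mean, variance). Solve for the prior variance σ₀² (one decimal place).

Posterior precision equals prior precision plus data precision: 1/σ_n² = 1/σ₀² + n/σ².
So 1/σ₀² = 1/9.5337 − 7/75.1 = 0.104891 − 0.093209 = 0.011682.
Hence σ₀² = 1/0.011682 ≈ 85.6.

σ₀² = 85.6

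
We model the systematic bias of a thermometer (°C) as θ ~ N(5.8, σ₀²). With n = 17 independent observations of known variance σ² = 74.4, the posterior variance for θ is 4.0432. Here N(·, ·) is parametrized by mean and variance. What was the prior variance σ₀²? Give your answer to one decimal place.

For the Normal–Normal model with known σ², precisions add: τ_n = τ₀ + n/σ².
So 1/σ₀² = 1/4.0432 − 17/74.4 = 0.247329 − 0.228495 = 0.018834.
Hence σ₀² = 1/0.018834 ≈ 53.1.

σ₀² = 53.1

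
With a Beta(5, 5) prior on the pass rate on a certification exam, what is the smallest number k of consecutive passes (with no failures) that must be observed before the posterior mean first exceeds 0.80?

k = 16

After k passes and 0 failures the posterior is Beta(5+k, 5), with mean (5+k)/(5+5+k).
Set (5+k)/(10+k) > 0.80 and solve: k > (0.80·10 − 5)/(1 − 0.80) = 15.000.
The smallest integer exceeding 15.000 is 16.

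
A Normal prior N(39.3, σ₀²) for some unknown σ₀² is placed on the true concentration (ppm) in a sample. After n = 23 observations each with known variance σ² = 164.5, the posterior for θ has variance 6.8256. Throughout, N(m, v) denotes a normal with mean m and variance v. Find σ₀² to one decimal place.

For the Normal–Normal model with known σ², precisions add: τ_n = τ₀ + n/σ².
So 1/σ₀² = 1/6.8256 − 23/164.5 = 0.146507 − 0.139818 = 0.006689.
Hence σ₀² = 1/0.006689 ≈ 149.5.

σ₀² = 149.5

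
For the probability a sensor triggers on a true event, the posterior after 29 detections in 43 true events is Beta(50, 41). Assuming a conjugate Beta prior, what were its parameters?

Beta(21, 27)

Beta is conjugate to the binomial likelihood: posterior = Beta(α+s, β+f).
Subtract the data counts: 50−29=21, 41−14=27.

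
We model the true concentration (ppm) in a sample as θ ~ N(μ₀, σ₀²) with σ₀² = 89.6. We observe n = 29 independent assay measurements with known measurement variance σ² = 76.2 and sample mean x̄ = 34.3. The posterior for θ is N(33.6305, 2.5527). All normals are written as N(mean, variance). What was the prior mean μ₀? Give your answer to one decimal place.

μ₀ = 10.8

The posterior mean is a precision-weighted average: μ_n = (τ₀μ₀ + τ_data·x̄)/(τ₀+τ_data), with τ₀=1/σ₀² and τ_data=n/σ².
Here τ₀ = 1/89.6 = 0.011161 and τ_data = 29/76.2 = 0.380577, so τ_n = 0.391738.
Rearranging for μ₀: μ₀ = (μ_n·τ_n − τ_data·x̄)/τ₀ = (33.6305·0.391738 − 0.380577·34.3) / 0.011161 = 0.120554/0.011161 ≈ 10.8.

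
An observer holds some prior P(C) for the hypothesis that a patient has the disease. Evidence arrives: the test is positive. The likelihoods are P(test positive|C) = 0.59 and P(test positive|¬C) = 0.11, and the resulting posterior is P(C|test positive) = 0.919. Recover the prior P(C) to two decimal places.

P(C) = 0.68

Bayes' rule in odds form gives O(C|E) = O(C)·[P(E|C)/P(E|¬C)], hence O(C) = O(C|E)/LR.
Posterior odds = 0.919/(1−0.919) = 11.3457. LR = 0.59/0.11 = 5.3636.
Prior odds = 11.3457/5.3636 = 2.1153, so P(C) = 2.1153/(1+2.1153) ≈ 0.68.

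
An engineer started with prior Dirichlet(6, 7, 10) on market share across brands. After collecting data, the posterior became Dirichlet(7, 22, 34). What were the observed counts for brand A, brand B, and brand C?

counts (1, 15, 24)

For a Dirichlet(α) prior with multinomial counts c, the posterior is Dirichlet(α + c) componentwise.
Counts are posterior − prior componentwise: 7−6=1, 22−7=15, 34−10=24.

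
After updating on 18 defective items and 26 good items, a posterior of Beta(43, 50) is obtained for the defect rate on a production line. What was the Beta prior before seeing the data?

Under Beta–binomial conjugacy the posterior parameters are (a+s, b+f).
Subtract the data counts: 43−18=25, 50−26=24.

Beta(25, 24)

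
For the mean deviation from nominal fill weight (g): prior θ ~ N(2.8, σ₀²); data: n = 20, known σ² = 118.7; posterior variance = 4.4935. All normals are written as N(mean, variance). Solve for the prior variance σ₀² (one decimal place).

σ₀² = 18.5

Posterior precision equals prior precision plus data precision: 1/σ_n² = 1/σ₀² + n/σ².
So 1/σ₀² = 1/4.4935 − 20/118.7 = 0.222544 − 0.168492 = 0.054052.
Hence σ₀² = 1/0.054052 ≈ 18.5.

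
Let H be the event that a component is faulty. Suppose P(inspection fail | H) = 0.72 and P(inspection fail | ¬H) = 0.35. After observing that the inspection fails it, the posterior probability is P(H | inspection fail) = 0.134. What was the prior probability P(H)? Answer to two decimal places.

In odds form, posterior odds = prior odds × likelihood ratio, so prior odds = posterior odds ÷ LR.
Posterior odds = 0.134/(1−0.134) = 0.1547. LR = 0.72/0.35 = 2.0571.
Prior odds = 0.1547/2.0571 = 0.0752, so P(H) = 0.0752/(1+0.0752) ≈ 0.07.

P(H) = 0.07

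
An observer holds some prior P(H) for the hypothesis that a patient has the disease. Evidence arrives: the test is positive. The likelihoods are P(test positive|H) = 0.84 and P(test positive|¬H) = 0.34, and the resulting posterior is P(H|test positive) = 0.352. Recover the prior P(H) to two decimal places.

Bayes' rule in odds form gives O(H|E) = O(H)·[P(E|H)/P(E|¬H)], hence O(H) = O(H|E)/LR.
Posterior odds = 0.352/(1−0.352) = 0.5432. LR = 0.84/0.34 = 2.4706.
Prior odds = 0.5432/2.4706 = 0.2199, so P(H) = 0.2199/(1+0.2199) ≈ 0.18.

P(H) = 0.18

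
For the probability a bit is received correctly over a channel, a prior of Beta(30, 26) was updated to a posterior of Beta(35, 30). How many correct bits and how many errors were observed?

5 correct bits and 4 errors

Beta is conjugate to the binomial likelihood: posterior = Beta(α+s, β+f).
Match parameters: s=35−30=5, f=30−26=4.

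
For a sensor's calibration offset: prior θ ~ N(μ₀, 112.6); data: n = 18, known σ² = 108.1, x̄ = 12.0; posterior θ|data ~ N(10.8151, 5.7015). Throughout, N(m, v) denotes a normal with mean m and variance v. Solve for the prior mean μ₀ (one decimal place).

The posterior mean is a precision-weighted average: μ_n = (τ₀μ₀ + τ_data·x̄)/(τ₀+τ_data), with τ₀=1/σ₀² and τ_data=n/σ².
Here τ₀ = 1/112.6 = 0.008881 and τ_data = 18/108.1 = 0.166512, so τ_n = 0.175393.
Rearranging for μ₀: μ₀ = (μ_n·τ_n − τ_data·x̄)/τ₀ = (10.8151·0.175393 − 0.166512·12.0) / 0.008881 = -0.101251/0.008881 ≈ -11.4.

μ₀ = -11.4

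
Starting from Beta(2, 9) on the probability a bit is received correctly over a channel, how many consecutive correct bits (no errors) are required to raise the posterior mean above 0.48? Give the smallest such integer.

k = 7

After k correct bits and 0 errors the posterior is Beta(2+k, 9), with mean (2+k)/(2+9+k).
Set (2+k)/(11+k) > 0.48 and solve: k > (0.48·11 − 2)/(1 − 0.48) = 6.308.
The smallest integer exceeding 6.308 is 7, and checking k=7: (9)/(18) = 0.5000 > 0.48.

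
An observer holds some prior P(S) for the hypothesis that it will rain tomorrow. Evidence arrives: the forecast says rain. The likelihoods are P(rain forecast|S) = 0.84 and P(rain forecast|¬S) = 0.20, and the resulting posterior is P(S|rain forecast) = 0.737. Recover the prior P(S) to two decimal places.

P(S) = 0.40

Bayes' rule in odds form gives O(S|E) = O(S)·[P(E|S)/P(E|¬S)], hence O(S) = O(S|E)/LR.
Posterior odds = 0.737/(1−0.737) = 2.8023. LR = 0.84/0.20 = 4.2000.
Prior odds = 2.8023/4.2000 = 0.6672, so P(S) = 0.6672/(1+0.6672) ≈ 0.40.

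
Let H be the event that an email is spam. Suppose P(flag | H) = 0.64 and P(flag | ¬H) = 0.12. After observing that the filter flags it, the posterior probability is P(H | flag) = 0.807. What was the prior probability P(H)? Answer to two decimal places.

P(H) = 0.44

In odds form, posterior odds = prior odds × likelihood ratio, so prior odds = posterior odds ÷ LR.
Posterior odds = 0.807/(1−0.807) = 4.1813. LR = 0.64/0.12 = 5.3333.
Prior odds = 4.1813/5.3333 = 0.7840, so P(H) = 0.7840/(1+0.7840) ≈ 0.44.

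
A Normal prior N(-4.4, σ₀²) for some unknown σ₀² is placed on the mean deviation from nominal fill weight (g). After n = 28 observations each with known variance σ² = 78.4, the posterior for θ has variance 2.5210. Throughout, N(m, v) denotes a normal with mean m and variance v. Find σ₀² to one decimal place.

Posterior precision equals prior precision plus data precision: 1/σ_n² = 1/σ₀² + n/σ².
So 1/σ₀² = 1/2.5210 − 28/78.4 = 0.396668 − 0.357143 = 0.039525.
Hence σ₀² = 1/0.039525 ≈ 25.3.

σ₀² = 25.3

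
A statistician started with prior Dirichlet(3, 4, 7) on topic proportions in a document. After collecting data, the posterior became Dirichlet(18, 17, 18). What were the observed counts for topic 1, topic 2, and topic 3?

For a Dirichlet(α) prior with multinomial counts c, the posterior is Dirichlet(α + c) componentwise.
Counts are posterior − prior componentwise: 18−3=15, 17−4=13, 18−7=11.

counts (15, 13, 11)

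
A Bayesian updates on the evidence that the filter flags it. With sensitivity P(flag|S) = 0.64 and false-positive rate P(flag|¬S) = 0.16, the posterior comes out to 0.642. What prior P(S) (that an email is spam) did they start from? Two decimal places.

P(S) = 0.31

In odds form, posterior odds = prior odds × likelihood ratio, so prior odds = posterior odds ÷ LR.
Posterior odds = 0.642/(1−0.642) = 1.7933. LR = 0.64/0.16 = 4.0000.
Prior odds = 1.7933/4.0000 = 0.4483, so P(S) = 0.4483/(1+0.4483) ≈ 0.31.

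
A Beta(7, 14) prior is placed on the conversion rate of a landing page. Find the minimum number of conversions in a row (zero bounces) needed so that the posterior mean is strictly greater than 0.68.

k = 23

After k conversions and 0 bounces the posterior is Beta(7+k, 14), with mean (7+k)/(7+14+k).
Set (7+k)/(21+k) > 0.68 and solve: k > (0.68·21 − 7)/(1 − 0.68) = 22.750.
The smallest integer exceeding 22.750 is 23.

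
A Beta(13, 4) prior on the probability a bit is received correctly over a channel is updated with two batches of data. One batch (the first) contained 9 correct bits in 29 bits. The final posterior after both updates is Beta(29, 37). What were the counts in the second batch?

7 correct bits and 13 errors

Because Beta–binomial updating is additive in the counts, the combined data contributed (α_post−α_prior, β_post−β_prior) successes and failures.
Total across both batches: 29−13=16 correct bits, 37−4=33 errors.
Subtract the first batch: 16−9=7 correct bits and 33−20=13 errors.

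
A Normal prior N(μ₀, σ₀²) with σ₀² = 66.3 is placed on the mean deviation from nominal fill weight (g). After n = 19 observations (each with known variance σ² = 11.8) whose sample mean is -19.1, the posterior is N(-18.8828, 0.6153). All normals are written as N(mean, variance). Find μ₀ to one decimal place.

The posterior mean is a precision-weighted average: μ_n = (τ₀μ₀ + τ_data·x̄)/(τ₀+τ_data), with τ₀=1/σ₀² and τ_data=n/σ².
Here τ₀ = 1/66.3 = 0.015083 and τ_data = 19/11.8 = 1.610169, so τ_n = 1.625252.
Rearranging for μ₀: μ₀ = (μ_n·τ_n − τ_data·x̄)/τ₀ = (-18.8828·1.625252 − 1.610169·-19.1) / 0.015083 = 0.064919/0.015083 ≈ 4.3.

μ₀ = 4.3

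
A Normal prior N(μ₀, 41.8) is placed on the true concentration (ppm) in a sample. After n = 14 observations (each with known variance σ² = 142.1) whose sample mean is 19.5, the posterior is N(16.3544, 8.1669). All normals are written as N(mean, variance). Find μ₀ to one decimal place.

μ₀ = 3.4

With known observation variance, the Normal–Normal posterior has precision τ_n = τ₀ + n/σ² and mean μ_n = (τ₀μ₀ + (n/σ²)x̄)/τ_n.
Here τ₀ = 1/41.8 = 0.023923 and τ_data = 14/142.1 = 0.098522, so τ_n = 0.122445.
Rearranging for μ₀: μ₀ = (μ_n·τ_n − τ_data·x̄)/τ₀ = (16.3544·0.122445 − 0.098522·19.5) / 0.023923 = 0.081336/0.023923 ≈ 3.4.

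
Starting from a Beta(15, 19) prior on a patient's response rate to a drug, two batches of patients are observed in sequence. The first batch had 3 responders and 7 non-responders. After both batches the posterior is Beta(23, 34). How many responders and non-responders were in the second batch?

5 responders and 8 non-responders

Because Beta–binomial updating is additive in the counts, the combined data contributed (α_post−α_prior, β_post−β_prior) successes and failures.
Total across both batches: 23−15=8 responders, 34−19=15 non-responders.
Subtract the first batch: 8−3=5 responders and 15−7=8 non-responders.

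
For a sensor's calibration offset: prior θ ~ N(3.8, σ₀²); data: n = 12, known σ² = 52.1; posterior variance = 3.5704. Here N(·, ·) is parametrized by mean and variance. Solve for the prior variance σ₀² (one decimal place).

For the Normal–Normal model with known σ², precisions add: τ_n = τ₀ + n/σ².
So 1/σ₀² = 1/3.5704 − 12/52.1 = 0.280081 − 0.230326 = 0.049755.
Hence σ₀² = 1/0.049755 ≈ 20.1.

σ₀² = 20.1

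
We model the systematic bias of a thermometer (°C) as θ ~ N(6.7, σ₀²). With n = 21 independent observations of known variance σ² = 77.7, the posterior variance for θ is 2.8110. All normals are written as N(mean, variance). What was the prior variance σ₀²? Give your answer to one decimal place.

σ₀² = 11.7

For the Normal–Normal model with known σ², precisions add: τ_n = τ₀ + n/σ².
So 1/σ₀² = 1/2.8110 − 21/77.7 = 0.355745 − 0.270270 = 0.085475.
Hence σ₀² = 1/0.085475 ≈ 11.7.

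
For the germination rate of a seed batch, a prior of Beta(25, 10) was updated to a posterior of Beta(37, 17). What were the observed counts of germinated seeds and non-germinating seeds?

Under Beta–binomial conjugacy the posterior parameters are (a+s, b+f).
Match parameters: s=37−25=12, f=17−10=7.

12 germinated seeds and 7 non-germinating seeds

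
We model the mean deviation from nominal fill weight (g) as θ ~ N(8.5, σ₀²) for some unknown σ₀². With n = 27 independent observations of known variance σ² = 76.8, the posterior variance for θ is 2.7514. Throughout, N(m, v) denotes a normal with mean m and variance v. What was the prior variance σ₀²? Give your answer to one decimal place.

σ₀² = 84.1

For the Normal–Normal model with known σ², precisions add: τ_n = τ₀ + n/σ².
So 1/σ₀² = 1/2.7514 − 27/76.8 = 0.363451 − 0.351562 = 0.011889.
Hence σ₀² = 1/0.011889 ≈ 84.1.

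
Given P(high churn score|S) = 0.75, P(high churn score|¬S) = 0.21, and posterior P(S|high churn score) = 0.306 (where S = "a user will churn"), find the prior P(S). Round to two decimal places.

P(S) = 0.11

In odds form, posterior odds = prior odds × likelihood ratio, so prior odds = posterior odds ÷ LR.
Posterior odds = 0.306/(1−0.306) = 0.4409. LR = 0.75/0.21 = 3.5714.
Prior odds = 0.4409/3.5714 = 0.1235, so P(S) = 0.1235/(1+0.1235) ≈ 0.11.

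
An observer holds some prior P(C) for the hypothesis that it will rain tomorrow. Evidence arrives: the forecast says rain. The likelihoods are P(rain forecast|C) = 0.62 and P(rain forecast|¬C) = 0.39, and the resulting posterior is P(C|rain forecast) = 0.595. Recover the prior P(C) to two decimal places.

P(C) = 0.48

In odds form, posterior odds = prior odds × likelihood ratio, so prior odds = posterior odds ÷ LR.
Posterior odds = 0.595/(1−0.595) = 1.4691. LR = 0.62/0.39 = 1.5897.
Prior odds = 1.4691/1.5897 = 0.9241, so P(C) = 0.9241/(1+0.9241) ≈ 0.48.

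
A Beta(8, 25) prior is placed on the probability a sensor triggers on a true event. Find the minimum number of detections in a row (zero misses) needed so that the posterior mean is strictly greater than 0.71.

k = 54

After k detections and 0 misses the posterior is Beta(8+k, 25), with mean (8+k)/(8+25+k).
Set (8+k)/(33+k) > 0.71 and solve: k > (0.71·33 − 8)/(1 − 0.71) = 53.207.
The smallest integer exceeding 53.207 is 54, and checking k=54: (62)/(87) = 0.7126 > 0.71.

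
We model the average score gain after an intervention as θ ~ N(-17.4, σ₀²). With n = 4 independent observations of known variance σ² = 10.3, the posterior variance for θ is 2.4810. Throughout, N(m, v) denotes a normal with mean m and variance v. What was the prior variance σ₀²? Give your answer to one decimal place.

For the Normal–Normal model with known σ², precisions add: τ_n = τ₀ + n/σ².
So 1/σ₀² = 1/2.4810 − 4/10.3 = 0.403063 − 0.388350 = 0.014713.
Hence σ₀² = 1/0.014713 ≈ 68.0.

σ₀² = 68.0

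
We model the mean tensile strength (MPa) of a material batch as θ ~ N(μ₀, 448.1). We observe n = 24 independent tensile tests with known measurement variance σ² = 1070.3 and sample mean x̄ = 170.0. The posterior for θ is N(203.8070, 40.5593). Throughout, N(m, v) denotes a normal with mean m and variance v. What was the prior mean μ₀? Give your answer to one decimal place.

The posterior mean is a precision-weighted average: μ_n = (τ₀μ₀ + τ_data·x̄)/(τ₀+τ_data), with τ₀=1/σ₀² and τ_data=n/σ².
Here τ₀ = 1/448.1 = 0.002232 and τ_data = 24/1070.3 = 0.022424, so τ_n = 0.024656.
Rearranging for μ₀: μ₀ = (μ_n·τ_n − τ_data·x̄)/τ₀ = (203.8070·0.024656 − 0.022424·170.0) / 0.002232 = 1.212985/0.002232 ≈ 543.5.

μ₀ = 543.5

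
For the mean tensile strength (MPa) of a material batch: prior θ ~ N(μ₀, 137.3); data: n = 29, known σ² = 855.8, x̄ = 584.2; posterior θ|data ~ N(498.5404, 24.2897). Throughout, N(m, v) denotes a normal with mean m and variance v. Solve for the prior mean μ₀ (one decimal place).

μ₀ = 100.0

With known observation variance, the Normal–Normal posterior has precision τ_n = τ₀ + n/σ² and mean μ_n = (τ₀μ₀ + (n/σ²)x̄)/τ_n.
Here τ₀ = 1/137.3 = 0.007283 and τ_data = 29/855.8 = 0.033886, so τ_n = 0.041169.
Rearranging for μ₀: μ₀ = (μ_n·τ_n − τ_data·x̄)/τ₀ = (498.5404·0.041169 − 0.033886·584.2) / 0.007283 = 0.728209/0.007283 ≈ 100.0.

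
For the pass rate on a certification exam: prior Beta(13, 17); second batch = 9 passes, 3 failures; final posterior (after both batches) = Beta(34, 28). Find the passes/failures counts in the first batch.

Because Beta–binomial updating is additive in the counts, the combined data contributed (α_post−α_prior, β_post−β_prior) successes and failures.
Total across both batches: 34−13=21 passes, 28−17=11 failures.
Subtract the second batch: 21−9=12 passes and 11−3=8 failures.

12 passes and 8 failures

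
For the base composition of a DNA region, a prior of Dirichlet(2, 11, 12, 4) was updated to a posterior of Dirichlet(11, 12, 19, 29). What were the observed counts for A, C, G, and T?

For a Dirichlet(α) prior with multinomial counts c, the posterior is Dirichlet(α + c) componentwise.
Counts are posterior − prior componentwise: 11−2=9, 12−11=1, 19−12=7, 29−4=25.

counts (9, 1, 7, 25)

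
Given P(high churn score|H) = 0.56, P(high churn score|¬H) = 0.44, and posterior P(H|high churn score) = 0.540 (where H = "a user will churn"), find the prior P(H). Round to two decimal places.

Bayes' rule in odds form gives O(H|E) = O(H)·[P(E|H)/P(E|¬H)], hence O(H) = O(H|E)/LR.
Posterior odds = 0.540/(1−0.540) = 1.1739. LR = 0.56/0.44 = 1.2727.
Prior odds = 1.1739/1.2727 = 0.9224, so P(H) = 0.9224/(1+0.9224) ≈ 0.48.

P(H) = 0.48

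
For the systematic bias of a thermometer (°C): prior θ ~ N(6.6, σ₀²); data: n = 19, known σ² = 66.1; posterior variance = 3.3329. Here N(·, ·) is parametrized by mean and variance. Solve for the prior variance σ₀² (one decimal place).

For the Normal–Normal model with known σ², precisions add: τ_n = τ₀ + n/σ².
So 1/σ₀² = 1/3.3329 − 19/66.1 = 0.300039 − 0.287443 = 0.012596.
Hence σ₀² = 1/0.012596 ≈ 79.4.

σ₀² = 79.4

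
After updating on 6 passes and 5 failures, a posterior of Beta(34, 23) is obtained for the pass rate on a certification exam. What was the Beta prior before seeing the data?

Under Beta–binomial conjugacy the posterior parameters are (α+s, β+f).
So α = 34 − 6 = 28 and β = 23 − 5 = 18.

Beta(28, 18)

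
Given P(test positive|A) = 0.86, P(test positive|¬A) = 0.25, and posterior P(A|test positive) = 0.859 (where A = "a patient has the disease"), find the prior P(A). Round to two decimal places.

P(A) = 0.64

Bayes' rule in odds form gives O(A|E) = O(A)·[P(E|A)/P(E|¬A)], hence O(A) = O(A|E)/LR.
Posterior odds = 0.859/(1−0.859) = 6.0922. LR = 0.86/0.25 = 3.4400.
Prior odds = 6.0922/3.4400 = 1.7710, so P(A) = 1.7710/(1+1.7710) ≈ 0.64.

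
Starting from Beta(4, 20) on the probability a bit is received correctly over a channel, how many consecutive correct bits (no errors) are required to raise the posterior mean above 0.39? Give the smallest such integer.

After k correct bits and 0 errors the posterior is Beta(4+k, 20), with mean (4+k)/(4+20+k).
Set (4+k)/(24+k) > 0.39 and solve: k > (0.39·24 − 4)/(1 − 0.39) = 8.787.
The smallest integer exceeding 8.787 is 9, and checking k=9: (13)/(33) = 0.3939 > 0.39.

k = 9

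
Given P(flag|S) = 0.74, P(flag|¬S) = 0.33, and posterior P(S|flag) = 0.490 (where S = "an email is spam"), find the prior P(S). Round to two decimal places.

Bayes' rule in odds form gives O(S|E) = O(S)·[P(E|S)/P(E|¬S)], hence O(S) = O(S|E)/LR.
Posterior odds = 0.490/(1−0.490) = 0.9608. LR = 0.74/0.33 = 2.2424.
Prior odds = 0.9608/2.2424 = 0.4285, so P(S) = 0.4285/(1+0.4285) ≈ 0.30.

P(S) = 0.30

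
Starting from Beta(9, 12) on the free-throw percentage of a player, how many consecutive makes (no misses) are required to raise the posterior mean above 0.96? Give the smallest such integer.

After k makes and 0 misses the posterior is Beta(9+k, 12), with mean (9+k)/(9+12+k).
Set (9+k)/(21+k) > 0.96 and solve: k > (0.96·21 − 9)/(1 − 0.96) = 279.000.
The smallest integer exceeding 279.000 is 280.

k = 280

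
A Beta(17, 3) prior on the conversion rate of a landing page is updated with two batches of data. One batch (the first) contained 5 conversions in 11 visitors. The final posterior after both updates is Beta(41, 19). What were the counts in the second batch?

Because Beta–binomial updating is additive in the counts, the combined data contributed (α_post−α_prior, β_post−β_prior) successes and failures.
Total across both batches: 41−17=24 conversions, 19−3=16 bounces.
Subtract the first batch: 24−5=19 conversions and 16−6=10 bounces.

19 conversions and 10 bounces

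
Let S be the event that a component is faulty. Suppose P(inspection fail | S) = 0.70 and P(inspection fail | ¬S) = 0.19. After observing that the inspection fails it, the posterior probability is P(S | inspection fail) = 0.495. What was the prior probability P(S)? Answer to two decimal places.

Bayes' rule in odds form gives O(S|E) = O(S)·[P(E|S)/P(E|¬S)], hence O(S) = O(S|E)/LR.
Posterior odds = 0.495/(1−0.495) = 0.9802. LR = 0.70/0.19 = 3.6842.
Prior odds = 0.9802/3.6842 = 0.2661, so P(S) = 0.2661/(1+0.2661) ≈ 0.21.

P(S) = 0.21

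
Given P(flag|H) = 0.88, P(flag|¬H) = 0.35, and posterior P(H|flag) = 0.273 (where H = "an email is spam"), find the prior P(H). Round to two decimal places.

In odds form, posterior odds = prior odds × likelihood ratio, so prior odds = posterior odds ÷ LR.
Posterior odds = 0.273/(1−0.273) = 0.3755. LR = 0.88/0.35 = 2.5143.
Prior odds = 0.3755/2.5143 = 0.1493, so P(H) = 0.1493/(1+0.1493) ≈ 0.13.

P(H) = 0.13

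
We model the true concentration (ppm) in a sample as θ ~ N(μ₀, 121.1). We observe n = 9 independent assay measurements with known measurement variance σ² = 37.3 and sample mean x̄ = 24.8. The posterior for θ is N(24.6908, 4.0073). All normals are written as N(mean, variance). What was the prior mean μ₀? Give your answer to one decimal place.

The posterior mean is a precision-weighted average: μ_n = (τ₀μ₀ + τ_data·x̄)/(τ₀+τ_data), with τ₀=1/σ₀² and τ_data=n/σ².
Here τ₀ = 1/121.1 = 0.008258 and τ_data = 9/37.3 = 0.241287, so τ_n = 0.249545.
Rearranging for μ₀: μ₀ = (μ_n·τ_n − τ_data·x̄)/τ₀ = (24.6908·0.249545 − 0.241287·24.8) / 0.008258 = 0.177548/0.008258 ≈ 21.5.

μ₀ = 21.5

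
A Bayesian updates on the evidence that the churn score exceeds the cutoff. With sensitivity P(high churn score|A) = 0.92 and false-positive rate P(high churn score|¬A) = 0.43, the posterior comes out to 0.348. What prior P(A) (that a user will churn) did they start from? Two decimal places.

P(A) = 0.20

In odds form, posterior odds = prior odds × likelihood ratio, so prior odds = posterior odds ÷ LR.
Posterior odds = 0.348/(1−0.348) = 0.5337. LR = 0.92/0.43 = 2.1395.
Prior odds = 0.5337/2.1395 = 0.2495, so P(A) = 0.2495/(1+0.2495) ≈ 0.20.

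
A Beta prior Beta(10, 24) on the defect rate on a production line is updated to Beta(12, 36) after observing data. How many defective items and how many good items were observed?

Beta is conjugate to the binomial likelihood: posterior = Beta(a+s, b+f).
Match parameters: s=12−10=2, f=36−24=12.

2 defective items and 12 good items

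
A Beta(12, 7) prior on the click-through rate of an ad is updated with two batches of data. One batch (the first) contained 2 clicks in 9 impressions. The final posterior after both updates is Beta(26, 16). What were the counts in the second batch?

Sequential conjugate updates are equivalent to a single update on the pooled data, so total successes = posterior α − prior α and total failures = posterior β − prior β.
Total across both batches: 26−12=14 clicks, 16−7=9 non-clicks.
Subtract the first batch: 14−2=12 clicks and 9−7=2 non-clicks.

12 clicks and 2 non-clicks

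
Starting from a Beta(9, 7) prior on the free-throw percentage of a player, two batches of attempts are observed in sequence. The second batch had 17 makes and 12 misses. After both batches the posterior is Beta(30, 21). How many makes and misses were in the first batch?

4 makes and 2 misses

Sequential conjugate updates are equivalent to a single update on the pooled data, so total successes = posterior α − prior α and total failures = posterior β − prior β.
Total across both batches: 30−9=21 makes, 21−7=14 misses.
Subtract the second batch: 21−17=4 makes and 14−12=2 misses.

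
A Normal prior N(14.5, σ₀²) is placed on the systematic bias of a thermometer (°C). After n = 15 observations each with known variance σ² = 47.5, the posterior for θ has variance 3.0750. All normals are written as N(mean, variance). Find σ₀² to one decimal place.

σ₀² = 106.2

Posterior precision equals prior precision plus data precision: 1/σ_n² = 1/σ₀² + n/σ².
So 1/σ₀² = 1/3.0750 − 15/47.5 = 0.325203 − 0.315789 = 0.009414.
Hence σ₀² = 1/0.009414 ≈ 106.2.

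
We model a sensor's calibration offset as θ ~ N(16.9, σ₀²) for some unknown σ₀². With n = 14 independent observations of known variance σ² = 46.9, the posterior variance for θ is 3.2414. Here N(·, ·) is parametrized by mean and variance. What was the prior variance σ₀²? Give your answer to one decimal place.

For the Normal–Normal model with known σ², precisions add: τ_n = τ₀ + n/σ².
So 1/σ₀² = 1/3.2414 − 14/46.9 = 0.308509 − 0.298507 = 0.010002.
Hence σ₀² = 1/0.010002 ≈ 100.0.

σ₀² = 100.0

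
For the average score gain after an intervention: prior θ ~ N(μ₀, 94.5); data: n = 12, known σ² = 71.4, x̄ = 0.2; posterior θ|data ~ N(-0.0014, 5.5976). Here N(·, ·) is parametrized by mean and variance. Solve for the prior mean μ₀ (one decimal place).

μ₀ = -3.2

With known observation variance, the Normal–Normal posterior has precision τ_n = τ₀ + n/σ² and mean μ_n = (τ₀μ₀ + (n/σ²)x̄)/τ_n.
Here τ₀ = 1/94.5 = 0.010582 and τ_data = 12/71.4 = 0.168067, so τ_n = 0.178649.
Rearranging for μ₀: μ₀ = (μ_n·τ_n − τ_data·x̄)/τ₀ = (-0.0014·0.178649 − 0.168067·0.2) / 0.010582 = -0.033864/0.010582 ≈ -3.2.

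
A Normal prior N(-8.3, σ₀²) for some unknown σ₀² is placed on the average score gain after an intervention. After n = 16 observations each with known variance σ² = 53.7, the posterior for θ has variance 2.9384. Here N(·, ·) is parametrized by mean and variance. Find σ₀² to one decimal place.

For the Normal–Normal model with known σ², precisions add: τ_n = τ₀ + n/σ².
So 1/σ₀² = 1/2.9384 − 16/53.7 = 0.340321 − 0.297952 = 0.042369.
Hence σ₀² = 1/0.042369 ≈ 23.6.

σ₀² = 23.6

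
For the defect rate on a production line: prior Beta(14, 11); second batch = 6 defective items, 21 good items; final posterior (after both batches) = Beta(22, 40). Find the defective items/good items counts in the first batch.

2 defective items and 8 good items

Sequential conjugate updates are equivalent to a single update on the pooled data, so total successes = posterior α − prior α and total failures = posterior β − prior β.
Total across both batches: 22−14=8 defective items, 40−11=29 good items.
Subtract the second batch: 8−6=2 defective items and 29−21=8 good items.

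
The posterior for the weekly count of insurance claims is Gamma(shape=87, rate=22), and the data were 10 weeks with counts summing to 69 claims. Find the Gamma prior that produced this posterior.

Gamma(shape=18, rate=12)

A Gamma(α, β) prior (rate parametrization) on a Poisson rate with n observations summing to S gives posterior Gamma(α+S, β+n).
So α = 87 − 69 = 18 and β = 22 − 10 = 12.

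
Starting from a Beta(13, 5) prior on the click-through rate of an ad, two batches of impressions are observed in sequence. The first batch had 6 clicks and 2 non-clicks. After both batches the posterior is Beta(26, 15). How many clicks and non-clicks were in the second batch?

Sequential conjugate updates are equivalent to a single update on the pooled data, so total successes = posterior α − prior α and total failures = posterior β − prior β.
Total across both batches: 26−13=13 clicks, 15−5=10 non-clicks.
Subtract the first batch: 13−6=7 clicks and 10−2=8 non-clicks.

7 clicks and 8 non-clicks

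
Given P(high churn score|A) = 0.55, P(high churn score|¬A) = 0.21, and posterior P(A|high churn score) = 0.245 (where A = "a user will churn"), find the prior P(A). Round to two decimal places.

P(A) = 0.11

In odds form, posterior odds = prior odds × likelihood ratio, so prior odds = posterior odds ÷ LR.
Posterior odds = 0.245/(1−0.245) = 0.3245. LR = 0.55/0.21 = 2.6190.
Prior odds = 0.3245/2.6190 = 0.1239, so P(A) = 0.1239/(1+0.1239) ≈ 0.11.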